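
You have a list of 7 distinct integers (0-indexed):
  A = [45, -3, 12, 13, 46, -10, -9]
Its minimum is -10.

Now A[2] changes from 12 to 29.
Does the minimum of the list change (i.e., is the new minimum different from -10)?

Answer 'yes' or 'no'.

Old min = -10
Change: A[2] 12 -> 29
Changed element was NOT the min; min changes only if 29 < -10.
New min = -10; changed? no

Answer: no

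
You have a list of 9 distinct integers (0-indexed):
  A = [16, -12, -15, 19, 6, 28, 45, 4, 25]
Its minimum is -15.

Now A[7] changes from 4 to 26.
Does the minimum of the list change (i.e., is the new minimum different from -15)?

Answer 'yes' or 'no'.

Old min = -15
Change: A[7] 4 -> 26
Changed element was NOT the min; min changes only if 26 < -15.
New min = -15; changed? no

Answer: no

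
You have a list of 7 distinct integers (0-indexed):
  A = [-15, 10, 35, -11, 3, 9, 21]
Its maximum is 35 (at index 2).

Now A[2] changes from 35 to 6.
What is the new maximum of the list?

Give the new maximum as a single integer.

Old max = 35 (at index 2)
Change: A[2] 35 -> 6
Changed element WAS the max -> may need rescan.
  Max of remaining elements: 21
  New max = max(6, 21) = 21

Answer: 21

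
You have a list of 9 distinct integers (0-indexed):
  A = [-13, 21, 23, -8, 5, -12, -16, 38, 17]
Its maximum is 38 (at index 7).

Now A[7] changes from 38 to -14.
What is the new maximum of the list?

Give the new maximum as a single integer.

Old max = 38 (at index 7)
Change: A[7] 38 -> -14
Changed element WAS the max -> may need rescan.
  Max of remaining elements: 23
  New max = max(-14, 23) = 23

Answer: 23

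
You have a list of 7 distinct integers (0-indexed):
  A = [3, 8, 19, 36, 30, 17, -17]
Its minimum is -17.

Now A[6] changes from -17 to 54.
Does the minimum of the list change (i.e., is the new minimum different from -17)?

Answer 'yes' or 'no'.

Old min = -17
Change: A[6] -17 -> 54
Changed element was the min; new min must be rechecked.
New min = 3; changed? yes

Answer: yes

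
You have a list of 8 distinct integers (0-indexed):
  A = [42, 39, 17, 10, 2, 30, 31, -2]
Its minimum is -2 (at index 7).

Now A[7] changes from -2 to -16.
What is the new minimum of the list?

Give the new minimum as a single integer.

Old min = -2 (at index 7)
Change: A[7] -2 -> -16
Changed element WAS the min. Need to check: is -16 still <= all others?
  Min of remaining elements: 2
  New min = min(-16, 2) = -16

Answer: -16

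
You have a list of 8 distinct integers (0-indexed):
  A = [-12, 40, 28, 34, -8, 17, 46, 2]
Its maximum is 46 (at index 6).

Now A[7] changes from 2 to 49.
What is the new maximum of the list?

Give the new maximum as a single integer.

Old max = 46 (at index 6)
Change: A[7] 2 -> 49
Changed element was NOT the old max.
  New max = max(old_max, new_val) = max(46, 49) = 49

Answer: 49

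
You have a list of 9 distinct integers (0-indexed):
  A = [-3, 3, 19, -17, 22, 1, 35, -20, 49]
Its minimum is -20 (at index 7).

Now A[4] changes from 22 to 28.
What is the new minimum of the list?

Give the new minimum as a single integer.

Answer: -20

Derivation:
Old min = -20 (at index 7)
Change: A[4] 22 -> 28
Changed element was NOT the old min.
  New min = min(old_min, new_val) = min(-20, 28) = -20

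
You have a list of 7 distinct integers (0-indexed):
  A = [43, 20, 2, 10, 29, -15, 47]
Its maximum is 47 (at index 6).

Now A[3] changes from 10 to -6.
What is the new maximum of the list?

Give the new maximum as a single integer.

Old max = 47 (at index 6)
Change: A[3] 10 -> -6
Changed element was NOT the old max.
  New max = max(old_max, new_val) = max(47, -6) = 47

Answer: 47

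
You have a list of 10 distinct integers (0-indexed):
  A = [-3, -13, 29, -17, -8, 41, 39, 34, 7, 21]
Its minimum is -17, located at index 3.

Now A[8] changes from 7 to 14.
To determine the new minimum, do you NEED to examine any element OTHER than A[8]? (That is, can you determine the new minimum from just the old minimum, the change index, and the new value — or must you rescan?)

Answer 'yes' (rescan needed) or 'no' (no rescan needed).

Answer: no

Derivation:
Old min = -17 at index 3
Change at index 8: 7 -> 14
Index 8 was NOT the min. New min = min(-17, 14). No rescan of other elements needed.
Needs rescan: no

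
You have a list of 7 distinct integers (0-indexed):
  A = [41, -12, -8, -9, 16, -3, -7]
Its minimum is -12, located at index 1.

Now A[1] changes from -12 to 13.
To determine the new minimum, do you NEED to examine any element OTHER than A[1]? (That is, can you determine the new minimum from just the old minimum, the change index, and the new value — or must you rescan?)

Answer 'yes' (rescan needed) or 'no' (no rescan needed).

Answer: yes

Derivation:
Old min = -12 at index 1
Change at index 1: -12 -> 13
Index 1 WAS the min and new value 13 > old min -12. Must rescan other elements to find the new min.
Needs rescan: yes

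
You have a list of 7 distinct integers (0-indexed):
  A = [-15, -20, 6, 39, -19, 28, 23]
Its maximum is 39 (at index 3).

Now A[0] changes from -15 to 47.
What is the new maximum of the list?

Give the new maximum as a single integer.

Old max = 39 (at index 3)
Change: A[0] -15 -> 47
Changed element was NOT the old max.
  New max = max(old_max, new_val) = max(39, 47) = 47

Answer: 47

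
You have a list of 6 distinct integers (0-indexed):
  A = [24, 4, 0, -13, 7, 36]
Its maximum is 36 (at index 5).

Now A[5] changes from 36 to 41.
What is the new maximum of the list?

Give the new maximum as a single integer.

Answer: 41

Derivation:
Old max = 36 (at index 5)
Change: A[5] 36 -> 41
Changed element WAS the max -> may need rescan.
  Max of remaining elements: 24
  New max = max(41, 24) = 41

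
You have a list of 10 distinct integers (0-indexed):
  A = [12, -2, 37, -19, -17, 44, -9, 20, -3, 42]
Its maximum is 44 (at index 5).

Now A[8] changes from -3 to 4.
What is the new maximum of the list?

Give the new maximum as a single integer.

Answer: 44

Derivation:
Old max = 44 (at index 5)
Change: A[8] -3 -> 4
Changed element was NOT the old max.
  New max = max(old_max, new_val) = max(44, 4) = 44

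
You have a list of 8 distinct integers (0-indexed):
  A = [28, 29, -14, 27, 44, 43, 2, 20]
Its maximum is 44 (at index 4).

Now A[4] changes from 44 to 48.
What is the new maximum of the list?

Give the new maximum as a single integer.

Old max = 44 (at index 4)
Change: A[4] 44 -> 48
Changed element WAS the max -> may need rescan.
  Max of remaining elements: 43
  New max = max(48, 43) = 48

Answer: 48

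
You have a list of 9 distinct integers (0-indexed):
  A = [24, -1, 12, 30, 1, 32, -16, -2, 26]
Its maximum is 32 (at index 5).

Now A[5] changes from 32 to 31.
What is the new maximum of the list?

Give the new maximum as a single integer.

Old max = 32 (at index 5)
Change: A[5] 32 -> 31
Changed element WAS the max -> may need rescan.
  Max of remaining elements: 30
  New max = max(31, 30) = 31

Answer: 31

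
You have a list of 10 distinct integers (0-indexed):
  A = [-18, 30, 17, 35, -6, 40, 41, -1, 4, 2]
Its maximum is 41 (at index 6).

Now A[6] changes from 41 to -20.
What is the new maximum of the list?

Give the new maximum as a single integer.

Answer: 40

Derivation:
Old max = 41 (at index 6)
Change: A[6] 41 -> -20
Changed element WAS the max -> may need rescan.
  Max of remaining elements: 40
  New max = max(-20, 40) = 40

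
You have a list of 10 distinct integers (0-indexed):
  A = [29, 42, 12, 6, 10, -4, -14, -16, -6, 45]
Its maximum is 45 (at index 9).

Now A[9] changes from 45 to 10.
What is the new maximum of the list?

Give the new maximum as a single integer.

Old max = 45 (at index 9)
Change: A[9] 45 -> 10
Changed element WAS the max -> may need rescan.
  Max of remaining elements: 42
  New max = max(10, 42) = 42

Answer: 42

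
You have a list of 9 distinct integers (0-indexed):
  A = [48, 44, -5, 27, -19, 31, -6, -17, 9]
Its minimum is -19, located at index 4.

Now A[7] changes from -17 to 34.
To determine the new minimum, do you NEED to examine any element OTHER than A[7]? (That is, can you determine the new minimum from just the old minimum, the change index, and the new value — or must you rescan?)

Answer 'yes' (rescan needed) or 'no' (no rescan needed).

Answer: no

Derivation:
Old min = -19 at index 4
Change at index 7: -17 -> 34
Index 7 was NOT the min. New min = min(-19, 34). No rescan of other elements needed.
Needs rescan: no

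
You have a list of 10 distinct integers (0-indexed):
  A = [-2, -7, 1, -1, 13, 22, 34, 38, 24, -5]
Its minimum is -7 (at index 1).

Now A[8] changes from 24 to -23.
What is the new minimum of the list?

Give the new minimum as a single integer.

Old min = -7 (at index 1)
Change: A[8] 24 -> -23
Changed element was NOT the old min.
  New min = min(old_min, new_val) = min(-7, -23) = -23

Answer: -23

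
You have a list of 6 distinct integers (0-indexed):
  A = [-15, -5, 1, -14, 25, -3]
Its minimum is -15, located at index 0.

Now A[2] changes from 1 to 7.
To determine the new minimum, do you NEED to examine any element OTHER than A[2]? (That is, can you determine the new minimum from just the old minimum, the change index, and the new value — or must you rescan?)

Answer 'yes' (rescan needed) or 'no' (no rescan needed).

Answer: no

Derivation:
Old min = -15 at index 0
Change at index 2: 1 -> 7
Index 2 was NOT the min. New min = min(-15, 7). No rescan of other elements needed.
Needs rescan: no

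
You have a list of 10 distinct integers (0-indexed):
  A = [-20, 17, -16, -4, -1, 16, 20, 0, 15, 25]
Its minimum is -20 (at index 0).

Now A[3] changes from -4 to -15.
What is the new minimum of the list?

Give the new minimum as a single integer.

Answer: -20

Derivation:
Old min = -20 (at index 0)
Change: A[3] -4 -> -15
Changed element was NOT the old min.
  New min = min(old_min, new_val) = min(-20, -15) = -20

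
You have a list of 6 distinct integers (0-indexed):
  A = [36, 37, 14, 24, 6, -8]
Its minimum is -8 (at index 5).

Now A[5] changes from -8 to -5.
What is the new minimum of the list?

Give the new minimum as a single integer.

Answer: -5

Derivation:
Old min = -8 (at index 5)
Change: A[5] -8 -> -5
Changed element WAS the min. Need to check: is -5 still <= all others?
  Min of remaining elements: 6
  New min = min(-5, 6) = -5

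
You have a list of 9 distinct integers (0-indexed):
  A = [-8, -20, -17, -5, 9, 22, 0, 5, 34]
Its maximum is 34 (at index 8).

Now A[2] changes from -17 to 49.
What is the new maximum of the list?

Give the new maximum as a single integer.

Old max = 34 (at index 8)
Change: A[2] -17 -> 49
Changed element was NOT the old max.
  New max = max(old_max, new_val) = max(34, 49) = 49

Answer: 49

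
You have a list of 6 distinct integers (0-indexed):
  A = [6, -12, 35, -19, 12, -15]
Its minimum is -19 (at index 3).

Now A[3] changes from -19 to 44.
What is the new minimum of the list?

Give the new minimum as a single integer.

Answer: -15

Derivation:
Old min = -19 (at index 3)
Change: A[3] -19 -> 44
Changed element WAS the min. Need to check: is 44 still <= all others?
  Min of remaining elements: -15
  New min = min(44, -15) = -15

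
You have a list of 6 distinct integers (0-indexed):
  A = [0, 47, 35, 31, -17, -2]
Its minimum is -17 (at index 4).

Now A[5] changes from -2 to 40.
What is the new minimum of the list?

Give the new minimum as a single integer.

Old min = -17 (at index 4)
Change: A[5] -2 -> 40
Changed element was NOT the old min.
  New min = min(old_min, new_val) = min(-17, 40) = -17

Answer: -17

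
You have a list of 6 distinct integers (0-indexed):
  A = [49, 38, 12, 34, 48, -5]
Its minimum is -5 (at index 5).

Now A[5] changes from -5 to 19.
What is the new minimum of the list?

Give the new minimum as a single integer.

Answer: 12

Derivation:
Old min = -5 (at index 5)
Change: A[5] -5 -> 19
Changed element WAS the min. Need to check: is 19 still <= all others?
  Min of remaining elements: 12
  New min = min(19, 12) = 12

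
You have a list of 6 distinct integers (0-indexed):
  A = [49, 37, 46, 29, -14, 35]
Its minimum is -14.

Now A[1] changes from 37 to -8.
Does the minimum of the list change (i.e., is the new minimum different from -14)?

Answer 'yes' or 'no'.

Answer: no

Derivation:
Old min = -14
Change: A[1] 37 -> -8
Changed element was NOT the min; min changes only if -8 < -14.
New min = -14; changed? no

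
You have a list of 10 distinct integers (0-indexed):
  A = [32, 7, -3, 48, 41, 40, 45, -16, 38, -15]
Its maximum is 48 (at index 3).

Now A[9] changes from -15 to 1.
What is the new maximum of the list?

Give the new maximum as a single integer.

Answer: 48

Derivation:
Old max = 48 (at index 3)
Change: A[9] -15 -> 1
Changed element was NOT the old max.
  New max = max(old_max, new_val) = max(48, 1) = 48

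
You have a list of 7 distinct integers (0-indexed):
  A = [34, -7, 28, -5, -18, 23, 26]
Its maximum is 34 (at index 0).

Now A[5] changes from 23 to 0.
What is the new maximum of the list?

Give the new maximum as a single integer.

Old max = 34 (at index 0)
Change: A[5] 23 -> 0
Changed element was NOT the old max.
  New max = max(old_max, new_val) = max(34, 0) = 34

Answer: 34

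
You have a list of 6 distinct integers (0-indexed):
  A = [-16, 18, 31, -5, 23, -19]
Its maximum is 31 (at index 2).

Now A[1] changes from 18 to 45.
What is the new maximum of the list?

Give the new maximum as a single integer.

Answer: 45

Derivation:
Old max = 31 (at index 2)
Change: A[1] 18 -> 45
Changed element was NOT the old max.
  New max = max(old_max, new_val) = max(31, 45) = 45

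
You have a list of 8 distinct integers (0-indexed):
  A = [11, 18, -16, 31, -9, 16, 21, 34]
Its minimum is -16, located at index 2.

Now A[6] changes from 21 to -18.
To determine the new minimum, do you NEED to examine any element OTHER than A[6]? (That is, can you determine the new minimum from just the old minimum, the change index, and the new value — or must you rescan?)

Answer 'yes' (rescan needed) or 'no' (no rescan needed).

Old min = -16 at index 2
Change at index 6: 21 -> -18
Index 6 was NOT the min. New min = min(-16, -18). No rescan of other elements needed.
Needs rescan: no

Answer: no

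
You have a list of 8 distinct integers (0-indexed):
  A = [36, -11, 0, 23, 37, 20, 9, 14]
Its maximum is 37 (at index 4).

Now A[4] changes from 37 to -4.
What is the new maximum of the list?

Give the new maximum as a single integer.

Answer: 36

Derivation:
Old max = 37 (at index 4)
Change: A[4] 37 -> -4
Changed element WAS the max -> may need rescan.
  Max of remaining elements: 36
  New max = max(-4, 36) = 36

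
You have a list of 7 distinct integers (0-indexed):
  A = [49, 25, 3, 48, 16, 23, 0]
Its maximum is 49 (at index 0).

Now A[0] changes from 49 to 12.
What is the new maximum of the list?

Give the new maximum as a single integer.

Answer: 48

Derivation:
Old max = 49 (at index 0)
Change: A[0] 49 -> 12
Changed element WAS the max -> may need rescan.
  Max of remaining elements: 48
  New max = max(12, 48) = 48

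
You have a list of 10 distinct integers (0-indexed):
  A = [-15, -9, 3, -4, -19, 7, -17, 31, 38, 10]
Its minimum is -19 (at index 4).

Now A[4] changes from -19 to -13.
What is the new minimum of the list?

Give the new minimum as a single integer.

Old min = -19 (at index 4)
Change: A[4] -19 -> -13
Changed element WAS the min. Need to check: is -13 still <= all others?
  Min of remaining elements: -17
  New min = min(-13, -17) = -17

Answer: -17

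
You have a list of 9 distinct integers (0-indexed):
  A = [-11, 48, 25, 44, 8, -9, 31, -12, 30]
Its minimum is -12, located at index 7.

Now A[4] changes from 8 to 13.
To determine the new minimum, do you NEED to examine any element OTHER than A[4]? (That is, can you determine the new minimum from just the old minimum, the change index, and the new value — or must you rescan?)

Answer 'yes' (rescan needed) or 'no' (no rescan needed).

Answer: no

Derivation:
Old min = -12 at index 7
Change at index 4: 8 -> 13
Index 4 was NOT the min. New min = min(-12, 13). No rescan of other elements needed.
Needs rescan: no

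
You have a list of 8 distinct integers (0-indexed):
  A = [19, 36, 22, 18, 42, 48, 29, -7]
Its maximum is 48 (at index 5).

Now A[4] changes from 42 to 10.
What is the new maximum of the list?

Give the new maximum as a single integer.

Old max = 48 (at index 5)
Change: A[4] 42 -> 10
Changed element was NOT the old max.
  New max = max(old_max, new_val) = max(48, 10) = 48

Answer: 48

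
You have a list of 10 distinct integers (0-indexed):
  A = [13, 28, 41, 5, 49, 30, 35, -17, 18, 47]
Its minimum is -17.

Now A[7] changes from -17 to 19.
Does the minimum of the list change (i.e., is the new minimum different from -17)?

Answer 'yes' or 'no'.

Answer: yes

Derivation:
Old min = -17
Change: A[7] -17 -> 19
Changed element was the min; new min must be rechecked.
New min = 5; changed? yes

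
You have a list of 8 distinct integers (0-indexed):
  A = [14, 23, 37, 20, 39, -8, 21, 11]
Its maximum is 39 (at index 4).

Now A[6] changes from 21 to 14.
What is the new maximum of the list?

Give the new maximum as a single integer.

Old max = 39 (at index 4)
Change: A[6] 21 -> 14
Changed element was NOT the old max.
  New max = max(old_max, new_val) = max(39, 14) = 39

Answer: 39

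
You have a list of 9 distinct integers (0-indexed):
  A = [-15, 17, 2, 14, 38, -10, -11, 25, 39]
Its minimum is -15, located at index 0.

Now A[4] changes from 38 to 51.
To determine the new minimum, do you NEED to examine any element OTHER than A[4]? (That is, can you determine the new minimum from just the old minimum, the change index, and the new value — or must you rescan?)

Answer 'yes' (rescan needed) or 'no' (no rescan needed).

Answer: no

Derivation:
Old min = -15 at index 0
Change at index 4: 38 -> 51
Index 4 was NOT the min. New min = min(-15, 51). No rescan of other elements needed.
Needs rescan: no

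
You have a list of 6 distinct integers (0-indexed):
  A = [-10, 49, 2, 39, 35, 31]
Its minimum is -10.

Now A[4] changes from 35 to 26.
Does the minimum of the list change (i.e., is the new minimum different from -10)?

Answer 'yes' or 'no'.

Answer: no

Derivation:
Old min = -10
Change: A[4] 35 -> 26
Changed element was NOT the min; min changes only if 26 < -10.
New min = -10; changed? no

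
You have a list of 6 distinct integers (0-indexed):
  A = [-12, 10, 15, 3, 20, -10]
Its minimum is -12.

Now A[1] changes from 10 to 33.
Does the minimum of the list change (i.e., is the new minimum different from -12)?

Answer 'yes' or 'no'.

Old min = -12
Change: A[1] 10 -> 33
Changed element was NOT the min; min changes only if 33 < -12.
New min = -12; changed? no

Answer: no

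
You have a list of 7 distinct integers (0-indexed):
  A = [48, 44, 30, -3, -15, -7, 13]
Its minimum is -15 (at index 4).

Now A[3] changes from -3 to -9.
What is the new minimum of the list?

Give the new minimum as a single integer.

Old min = -15 (at index 4)
Change: A[3] -3 -> -9
Changed element was NOT the old min.
  New min = min(old_min, new_val) = min(-15, -9) = -15

Answer: -15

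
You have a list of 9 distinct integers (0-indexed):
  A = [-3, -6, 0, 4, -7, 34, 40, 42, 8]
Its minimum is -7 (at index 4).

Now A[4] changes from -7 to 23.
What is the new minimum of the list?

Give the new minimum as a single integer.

Answer: -6

Derivation:
Old min = -7 (at index 4)
Change: A[4] -7 -> 23
Changed element WAS the min. Need to check: is 23 still <= all others?
  Min of remaining elements: -6
  New min = min(23, -6) = -6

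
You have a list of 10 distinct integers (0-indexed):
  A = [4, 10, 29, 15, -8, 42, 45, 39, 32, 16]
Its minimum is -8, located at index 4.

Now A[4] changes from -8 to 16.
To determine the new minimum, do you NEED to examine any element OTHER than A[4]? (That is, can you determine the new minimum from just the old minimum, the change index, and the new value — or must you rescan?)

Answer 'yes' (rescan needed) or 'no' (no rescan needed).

Old min = -8 at index 4
Change at index 4: -8 -> 16
Index 4 WAS the min and new value 16 > old min -8. Must rescan other elements to find the new min.
Needs rescan: yes

Answer: yes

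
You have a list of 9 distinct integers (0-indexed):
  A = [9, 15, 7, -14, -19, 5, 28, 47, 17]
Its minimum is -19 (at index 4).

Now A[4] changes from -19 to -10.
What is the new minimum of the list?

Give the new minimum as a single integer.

Old min = -19 (at index 4)
Change: A[4] -19 -> -10
Changed element WAS the min. Need to check: is -10 still <= all others?
  Min of remaining elements: -14
  New min = min(-10, -14) = -14

Answer: -14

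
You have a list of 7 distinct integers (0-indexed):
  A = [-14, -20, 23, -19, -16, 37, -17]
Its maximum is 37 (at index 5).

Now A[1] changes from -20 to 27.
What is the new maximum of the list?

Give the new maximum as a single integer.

Answer: 37

Derivation:
Old max = 37 (at index 5)
Change: A[1] -20 -> 27
Changed element was NOT the old max.
  New max = max(old_max, new_val) = max(37, 27) = 37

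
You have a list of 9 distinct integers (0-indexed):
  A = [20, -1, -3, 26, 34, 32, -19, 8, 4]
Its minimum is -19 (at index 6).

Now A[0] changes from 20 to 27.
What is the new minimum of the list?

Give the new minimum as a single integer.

Old min = -19 (at index 6)
Change: A[0] 20 -> 27
Changed element was NOT the old min.
  New min = min(old_min, new_val) = min(-19, 27) = -19

Answer: -19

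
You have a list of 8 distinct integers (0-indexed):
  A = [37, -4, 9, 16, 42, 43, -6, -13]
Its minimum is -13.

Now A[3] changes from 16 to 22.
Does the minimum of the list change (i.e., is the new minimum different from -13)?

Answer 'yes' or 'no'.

Old min = -13
Change: A[3] 16 -> 22
Changed element was NOT the min; min changes only if 22 < -13.
New min = -13; changed? no

Answer: no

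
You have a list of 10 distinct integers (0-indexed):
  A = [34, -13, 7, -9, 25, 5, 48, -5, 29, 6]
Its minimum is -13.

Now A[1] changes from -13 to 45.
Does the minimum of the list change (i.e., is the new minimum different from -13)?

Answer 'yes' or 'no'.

Answer: yes

Derivation:
Old min = -13
Change: A[1] -13 -> 45
Changed element was the min; new min must be rechecked.
New min = -9; changed? yes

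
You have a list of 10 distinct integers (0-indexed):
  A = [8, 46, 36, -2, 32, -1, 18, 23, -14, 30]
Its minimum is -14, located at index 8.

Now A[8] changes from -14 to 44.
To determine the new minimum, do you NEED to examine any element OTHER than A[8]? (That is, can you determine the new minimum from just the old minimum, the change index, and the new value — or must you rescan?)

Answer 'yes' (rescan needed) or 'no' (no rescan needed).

Old min = -14 at index 8
Change at index 8: -14 -> 44
Index 8 WAS the min and new value 44 > old min -14. Must rescan other elements to find the new min.
Needs rescan: yes

Answer: yes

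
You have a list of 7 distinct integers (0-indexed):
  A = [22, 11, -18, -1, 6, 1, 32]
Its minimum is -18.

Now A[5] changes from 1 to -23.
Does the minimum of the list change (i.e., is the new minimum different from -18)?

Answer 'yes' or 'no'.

Answer: yes

Derivation:
Old min = -18
Change: A[5] 1 -> -23
Changed element was NOT the min; min changes only if -23 < -18.
New min = -23; changed? yes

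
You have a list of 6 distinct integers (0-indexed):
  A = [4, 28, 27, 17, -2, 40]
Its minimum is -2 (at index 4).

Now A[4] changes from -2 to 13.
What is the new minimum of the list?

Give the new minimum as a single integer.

Old min = -2 (at index 4)
Change: A[4] -2 -> 13
Changed element WAS the min. Need to check: is 13 still <= all others?
  Min of remaining elements: 4
  New min = min(13, 4) = 4

Answer: 4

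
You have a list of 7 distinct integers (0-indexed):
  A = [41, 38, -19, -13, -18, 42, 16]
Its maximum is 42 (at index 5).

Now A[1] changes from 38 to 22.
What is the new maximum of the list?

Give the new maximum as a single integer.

Answer: 42

Derivation:
Old max = 42 (at index 5)
Change: A[1] 38 -> 22
Changed element was NOT the old max.
  New max = max(old_max, new_val) = max(42, 22) = 42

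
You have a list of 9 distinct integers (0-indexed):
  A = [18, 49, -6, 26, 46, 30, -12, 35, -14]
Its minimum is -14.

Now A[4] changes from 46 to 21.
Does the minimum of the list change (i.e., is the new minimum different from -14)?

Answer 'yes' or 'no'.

Old min = -14
Change: A[4] 46 -> 21
Changed element was NOT the min; min changes only if 21 < -14.
New min = -14; changed? no

Answer: no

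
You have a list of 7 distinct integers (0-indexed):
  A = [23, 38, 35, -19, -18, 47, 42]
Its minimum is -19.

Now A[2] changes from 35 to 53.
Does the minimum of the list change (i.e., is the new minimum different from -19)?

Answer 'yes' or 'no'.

Answer: no

Derivation:
Old min = -19
Change: A[2] 35 -> 53
Changed element was NOT the min; min changes only if 53 < -19.
New min = -19; changed? no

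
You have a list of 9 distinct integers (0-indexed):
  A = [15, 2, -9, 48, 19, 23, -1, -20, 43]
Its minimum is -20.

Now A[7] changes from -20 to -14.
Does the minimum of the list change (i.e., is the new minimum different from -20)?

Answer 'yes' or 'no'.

Old min = -20
Change: A[7] -20 -> -14
Changed element was the min; new min must be rechecked.
New min = -14; changed? yes

Answer: yes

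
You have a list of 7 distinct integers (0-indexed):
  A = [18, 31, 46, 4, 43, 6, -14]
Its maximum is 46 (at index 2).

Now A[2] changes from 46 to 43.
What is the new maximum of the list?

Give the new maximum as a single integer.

Old max = 46 (at index 2)
Change: A[2] 46 -> 43
Changed element WAS the max -> may need rescan.
  Max of remaining elements: 43
  New max = max(43, 43) = 43

Answer: 43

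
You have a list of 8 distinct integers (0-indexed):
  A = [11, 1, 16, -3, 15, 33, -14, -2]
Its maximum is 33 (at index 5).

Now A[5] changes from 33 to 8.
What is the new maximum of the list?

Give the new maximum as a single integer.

Old max = 33 (at index 5)
Change: A[5] 33 -> 8
Changed element WAS the max -> may need rescan.
  Max of remaining elements: 16
  New max = max(8, 16) = 16

Answer: 16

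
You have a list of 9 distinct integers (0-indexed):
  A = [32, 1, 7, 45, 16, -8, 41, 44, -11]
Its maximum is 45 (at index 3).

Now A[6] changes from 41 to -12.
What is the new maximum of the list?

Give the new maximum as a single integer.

Old max = 45 (at index 3)
Change: A[6] 41 -> -12
Changed element was NOT the old max.
  New max = max(old_max, new_val) = max(45, -12) = 45

Answer: 45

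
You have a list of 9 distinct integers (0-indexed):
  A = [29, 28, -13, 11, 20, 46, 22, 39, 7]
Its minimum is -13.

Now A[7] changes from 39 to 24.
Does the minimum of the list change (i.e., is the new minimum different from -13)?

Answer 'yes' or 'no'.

Answer: no

Derivation:
Old min = -13
Change: A[7] 39 -> 24
Changed element was NOT the min; min changes only if 24 < -13.
New min = -13; changed? no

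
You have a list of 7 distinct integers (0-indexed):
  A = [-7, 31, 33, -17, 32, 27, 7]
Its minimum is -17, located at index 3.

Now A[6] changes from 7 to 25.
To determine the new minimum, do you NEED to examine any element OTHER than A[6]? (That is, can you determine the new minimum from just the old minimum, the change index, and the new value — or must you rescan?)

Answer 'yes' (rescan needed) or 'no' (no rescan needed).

Answer: no

Derivation:
Old min = -17 at index 3
Change at index 6: 7 -> 25
Index 6 was NOT the min. New min = min(-17, 25). No rescan of other elements needed.
Needs rescan: no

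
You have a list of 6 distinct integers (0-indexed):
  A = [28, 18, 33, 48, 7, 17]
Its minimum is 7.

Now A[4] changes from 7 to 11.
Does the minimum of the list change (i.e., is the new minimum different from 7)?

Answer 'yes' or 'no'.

Answer: yes

Derivation:
Old min = 7
Change: A[4] 7 -> 11
Changed element was the min; new min must be rechecked.
New min = 11; changed? yes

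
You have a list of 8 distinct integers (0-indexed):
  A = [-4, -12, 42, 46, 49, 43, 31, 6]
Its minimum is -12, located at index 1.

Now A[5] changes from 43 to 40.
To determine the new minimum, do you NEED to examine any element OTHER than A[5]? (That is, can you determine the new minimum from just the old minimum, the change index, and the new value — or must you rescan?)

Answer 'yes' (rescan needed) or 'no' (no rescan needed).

Answer: no

Derivation:
Old min = -12 at index 1
Change at index 5: 43 -> 40
Index 5 was NOT the min. New min = min(-12, 40). No rescan of other elements needed.
Needs rescan: no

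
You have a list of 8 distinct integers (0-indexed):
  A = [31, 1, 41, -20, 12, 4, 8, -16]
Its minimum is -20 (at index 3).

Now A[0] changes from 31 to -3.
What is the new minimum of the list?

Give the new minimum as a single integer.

Old min = -20 (at index 3)
Change: A[0] 31 -> -3
Changed element was NOT the old min.
  New min = min(old_min, new_val) = min(-20, -3) = -20

Answer: -20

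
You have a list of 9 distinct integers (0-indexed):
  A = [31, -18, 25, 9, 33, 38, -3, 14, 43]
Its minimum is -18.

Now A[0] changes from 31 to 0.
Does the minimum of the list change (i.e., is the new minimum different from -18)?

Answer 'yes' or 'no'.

Answer: no

Derivation:
Old min = -18
Change: A[0] 31 -> 0
Changed element was NOT the min; min changes only if 0 < -18.
New min = -18; changed? no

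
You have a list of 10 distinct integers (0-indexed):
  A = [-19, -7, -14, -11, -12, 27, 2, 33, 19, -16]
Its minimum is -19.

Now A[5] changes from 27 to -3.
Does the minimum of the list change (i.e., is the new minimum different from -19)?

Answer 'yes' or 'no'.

Answer: no

Derivation:
Old min = -19
Change: A[5] 27 -> -3
Changed element was NOT the min; min changes only if -3 < -19.
New min = -19; changed? no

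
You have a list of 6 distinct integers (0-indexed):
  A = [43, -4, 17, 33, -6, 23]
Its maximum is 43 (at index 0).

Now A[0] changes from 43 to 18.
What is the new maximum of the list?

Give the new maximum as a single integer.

Old max = 43 (at index 0)
Change: A[0] 43 -> 18
Changed element WAS the max -> may need rescan.
  Max of remaining elements: 33
  New max = max(18, 33) = 33

Answer: 33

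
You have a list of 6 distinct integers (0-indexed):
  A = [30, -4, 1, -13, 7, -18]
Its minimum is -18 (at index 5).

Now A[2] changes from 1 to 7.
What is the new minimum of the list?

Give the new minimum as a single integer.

Answer: -18

Derivation:
Old min = -18 (at index 5)
Change: A[2] 1 -> 7
Changed element was NOT the old min.
  New min = min(old_min, new_val) = min(-18, 7) = -18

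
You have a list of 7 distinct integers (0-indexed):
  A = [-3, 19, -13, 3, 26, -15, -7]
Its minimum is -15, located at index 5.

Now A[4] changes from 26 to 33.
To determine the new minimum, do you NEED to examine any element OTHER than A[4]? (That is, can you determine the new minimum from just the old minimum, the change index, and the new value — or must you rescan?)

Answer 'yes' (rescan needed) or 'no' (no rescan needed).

Answer: no

Derivation:
Old min = -15 at index 5
Change at index 4: 26 -> 33
Index 4 was NOT the min. New min = min(-15, 33). No rescan of other elements needed.
Needs rescan: no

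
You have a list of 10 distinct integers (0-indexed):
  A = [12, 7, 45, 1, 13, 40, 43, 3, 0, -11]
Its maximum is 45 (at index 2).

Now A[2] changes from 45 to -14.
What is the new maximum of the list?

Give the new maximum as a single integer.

Answer: 43

Derivation:
Old max = 45 (at index 2)
Change: A[2] 45 -> -14
Changed element WAS the max -> may need rescan.
  Max of remaining elements: 43
  New max = max(-14, 43) = 43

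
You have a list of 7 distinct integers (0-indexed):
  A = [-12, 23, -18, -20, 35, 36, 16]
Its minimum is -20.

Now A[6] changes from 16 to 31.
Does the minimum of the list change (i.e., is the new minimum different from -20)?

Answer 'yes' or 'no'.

Old min = -20
Change: A[6] 16 -> 31
Changed element was NOT the min; min changes only if 31 < -20.
New min = -20; changed? no

Answer: no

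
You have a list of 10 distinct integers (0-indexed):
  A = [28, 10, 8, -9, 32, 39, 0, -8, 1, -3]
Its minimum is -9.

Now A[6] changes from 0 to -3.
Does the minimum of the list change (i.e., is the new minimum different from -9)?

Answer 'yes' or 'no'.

Old min = -9
Change: A[6] 0 -> -3
Changed element was NOT the min; min changes only if -3 < -9.
New min = -9; changed? no

Answer: no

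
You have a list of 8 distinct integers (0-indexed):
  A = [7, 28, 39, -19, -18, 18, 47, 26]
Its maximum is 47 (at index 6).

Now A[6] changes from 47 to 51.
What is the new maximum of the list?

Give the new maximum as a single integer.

Answer: 51

Derivation:
Old max = 47 (at index 6)
Change: A[6] 47 -> 51
Changed element WAS the max -> may need rescan.
  Max of remaining elements: 39
  New max = max(51, 39) = 51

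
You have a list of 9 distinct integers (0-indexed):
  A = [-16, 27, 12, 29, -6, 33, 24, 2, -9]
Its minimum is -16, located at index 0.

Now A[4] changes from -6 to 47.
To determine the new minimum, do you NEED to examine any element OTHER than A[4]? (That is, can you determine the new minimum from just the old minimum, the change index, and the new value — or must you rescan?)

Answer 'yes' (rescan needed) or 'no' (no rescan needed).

Answer: no

Derivation:
Old min = -16 at index 0
Change at index 4: -6 -> 47
Index 4 was NOT the min. New min = min(-16, 47). No rescan of other elements needed.
Needs rescan: no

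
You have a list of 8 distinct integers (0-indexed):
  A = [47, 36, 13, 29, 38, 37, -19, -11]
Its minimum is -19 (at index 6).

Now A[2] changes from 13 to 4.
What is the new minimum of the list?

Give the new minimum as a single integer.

Old min = -19 (at index 6)
Change: A[2] 13 -> 4
Changed element was NOT the old min.
  New min = min(old_min, new_val) = min(-19, 4) = -19

Answer: -19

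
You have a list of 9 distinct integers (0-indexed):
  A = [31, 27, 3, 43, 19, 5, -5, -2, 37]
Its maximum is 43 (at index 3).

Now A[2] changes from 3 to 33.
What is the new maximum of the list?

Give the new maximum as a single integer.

Old max = 43 (at index 3)
Change: A[2] 3 -> 33
Changed element was NOT the old max.
  New max = max(old_max, new_val) = max(43, 33) = 43

Answer: 43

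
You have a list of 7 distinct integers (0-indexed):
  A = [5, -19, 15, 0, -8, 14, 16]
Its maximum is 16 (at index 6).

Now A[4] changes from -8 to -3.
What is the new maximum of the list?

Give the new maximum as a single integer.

Answer: 16

Derivation:
Old max = 16 (at index 6)
Change: A[4] -8 -> -3
Changed element was NOT the old max.
  New max = max(old_max, new_val) = max(16, -3) = 16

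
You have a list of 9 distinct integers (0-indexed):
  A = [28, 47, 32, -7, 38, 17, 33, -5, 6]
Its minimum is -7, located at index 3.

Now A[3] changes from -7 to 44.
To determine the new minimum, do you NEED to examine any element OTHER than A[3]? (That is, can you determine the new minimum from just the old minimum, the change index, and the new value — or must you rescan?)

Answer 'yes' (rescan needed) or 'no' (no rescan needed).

Answer: yes

Derivation:
Old min = -7 at index 3
Change at index 3: -7 -> 44
Index 3 WAS the min and new value 44 > old min -7. Must rescan other elements to find the new min.
Needs rescan: yes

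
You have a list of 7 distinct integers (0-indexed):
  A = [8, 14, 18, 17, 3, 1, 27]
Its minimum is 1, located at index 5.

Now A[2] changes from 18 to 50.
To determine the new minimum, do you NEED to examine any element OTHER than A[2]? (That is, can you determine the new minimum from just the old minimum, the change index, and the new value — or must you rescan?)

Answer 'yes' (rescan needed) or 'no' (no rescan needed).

Answer: no

Derivation:
Old min = 1 at index 5
Change at index 2: 18 -> 50
Index 2 was NOT the min. New min = min(1, 50). No rescan of other elements needed.
Needs rescan: no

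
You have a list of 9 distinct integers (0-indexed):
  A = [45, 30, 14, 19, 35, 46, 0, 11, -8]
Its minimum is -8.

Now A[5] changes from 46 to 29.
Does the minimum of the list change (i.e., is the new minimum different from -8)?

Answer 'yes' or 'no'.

Old min = -8
Change: A[5] 46 -> 29
Changed element was NOT the min; min changes only if 29 < -8.
New min = -8; changed? no

Answer: no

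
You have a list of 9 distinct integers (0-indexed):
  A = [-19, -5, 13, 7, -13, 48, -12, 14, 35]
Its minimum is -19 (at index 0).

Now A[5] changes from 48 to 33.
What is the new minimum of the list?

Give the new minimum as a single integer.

Old min = -19 (at index 0)
Change: A[5] 48 -> 33
Changed element was NOT the old min.
  New min = min(old_min, new_val) = min(-19, 33) = -19

Answer: -19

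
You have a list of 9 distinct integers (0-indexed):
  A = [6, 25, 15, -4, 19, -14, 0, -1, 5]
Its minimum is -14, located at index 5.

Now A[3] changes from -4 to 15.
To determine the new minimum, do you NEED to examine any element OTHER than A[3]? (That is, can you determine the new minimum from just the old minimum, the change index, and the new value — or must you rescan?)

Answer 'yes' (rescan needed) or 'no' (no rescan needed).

Old min = -14 at index 5
Change at index 3: -4 -> 15
Index 3 was NOT the min. New min = min(-14, 15). No rescan of other elements needed.
Needs rescan: no

Answer: no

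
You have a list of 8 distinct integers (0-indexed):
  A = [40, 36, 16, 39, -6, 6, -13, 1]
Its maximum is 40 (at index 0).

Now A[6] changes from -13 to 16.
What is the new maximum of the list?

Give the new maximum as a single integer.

Old max = 40 (at index 0)
Change: A[6] -13 -> 16
Changed element was NOT the old max.
  New max = max(old_max, new_val) = max(40, 16) = 40

Answer: 40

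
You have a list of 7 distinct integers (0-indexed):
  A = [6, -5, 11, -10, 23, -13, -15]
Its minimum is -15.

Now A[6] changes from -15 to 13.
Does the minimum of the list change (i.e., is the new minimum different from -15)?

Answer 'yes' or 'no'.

Old min = -15
Change: A[6] -15 -> 13
Changed element was the min; new min must be rechecked.
New min = -13; changed? yes

Answer: yes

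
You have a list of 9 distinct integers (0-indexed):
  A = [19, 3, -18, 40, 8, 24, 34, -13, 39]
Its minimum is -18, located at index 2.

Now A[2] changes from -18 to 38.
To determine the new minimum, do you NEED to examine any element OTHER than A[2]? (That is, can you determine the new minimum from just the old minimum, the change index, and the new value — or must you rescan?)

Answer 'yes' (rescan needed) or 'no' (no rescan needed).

Answer: yes

Derivation:
Old min = -18 at index 2
Change at index 2: -18 -> 38
Index 2 WAS the min and new value 38 > old min -18. Must rescan other elements to find the new min.
Needs rescan: yes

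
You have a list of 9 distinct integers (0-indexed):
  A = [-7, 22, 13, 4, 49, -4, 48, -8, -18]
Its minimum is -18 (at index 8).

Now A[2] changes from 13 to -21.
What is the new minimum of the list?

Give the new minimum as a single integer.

Answer: -21

Derivation:
Old min = -18 (at index 8)
Change: A[2] 13 -> -21
Changed element was NOT the old min.
  New min = min(old_min, new_val) = min(-18, -21) = -21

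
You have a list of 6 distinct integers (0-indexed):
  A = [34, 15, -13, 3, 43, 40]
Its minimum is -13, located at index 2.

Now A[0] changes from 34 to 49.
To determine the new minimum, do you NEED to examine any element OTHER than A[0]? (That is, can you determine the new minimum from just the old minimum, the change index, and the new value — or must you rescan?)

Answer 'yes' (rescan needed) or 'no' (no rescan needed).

Answer: no

Derivation:
Old min = -13 at index 2
Change at index 0: 34 -> 49
Index 0 was NOT the min. New min = min(-13, 49). No rescan of other elements needed.
Needs rescan: no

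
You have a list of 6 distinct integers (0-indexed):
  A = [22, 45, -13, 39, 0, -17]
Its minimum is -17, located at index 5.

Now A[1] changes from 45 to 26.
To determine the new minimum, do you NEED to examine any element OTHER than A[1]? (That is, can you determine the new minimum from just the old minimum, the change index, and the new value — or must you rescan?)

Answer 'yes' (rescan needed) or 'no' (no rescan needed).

Old min = -17 at index 5
Change at index 1: 45 -> 26
Index 1 was NOT the min. New min = min(-17, 26). No rescan of other elements needed.
Needs rescan: no

Answer: no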